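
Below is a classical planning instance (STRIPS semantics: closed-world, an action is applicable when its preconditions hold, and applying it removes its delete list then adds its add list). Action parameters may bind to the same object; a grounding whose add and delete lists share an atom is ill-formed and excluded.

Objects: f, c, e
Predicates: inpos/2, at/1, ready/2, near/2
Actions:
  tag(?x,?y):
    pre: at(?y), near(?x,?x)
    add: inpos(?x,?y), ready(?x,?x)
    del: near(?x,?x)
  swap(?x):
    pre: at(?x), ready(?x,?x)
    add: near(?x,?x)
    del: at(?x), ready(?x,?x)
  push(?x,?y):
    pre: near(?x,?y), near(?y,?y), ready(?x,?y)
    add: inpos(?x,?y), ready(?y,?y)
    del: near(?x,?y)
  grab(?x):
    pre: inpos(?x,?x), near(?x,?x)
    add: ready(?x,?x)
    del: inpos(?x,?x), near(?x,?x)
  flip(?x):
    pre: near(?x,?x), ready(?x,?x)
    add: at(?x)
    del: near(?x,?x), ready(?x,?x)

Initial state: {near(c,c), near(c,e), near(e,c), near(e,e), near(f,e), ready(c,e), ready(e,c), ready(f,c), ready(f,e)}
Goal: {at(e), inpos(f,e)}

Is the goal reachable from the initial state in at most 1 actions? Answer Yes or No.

1. push(f,e)  →  {inpos(f,e), near(c,c), near(c,e), near(e,c), near(e,e), ready(c,e), ready(e,c), ready(e,e), ready(f,c), ready(f,e)}
2. flip(e)  →  {at(e), inpos(f,e), near(c,c), near(c,e), near(e,c), ready(c,e), ready(e,c), ready(f,c), ready(f,e)}
optimal plan length = 2; 2 > 1

No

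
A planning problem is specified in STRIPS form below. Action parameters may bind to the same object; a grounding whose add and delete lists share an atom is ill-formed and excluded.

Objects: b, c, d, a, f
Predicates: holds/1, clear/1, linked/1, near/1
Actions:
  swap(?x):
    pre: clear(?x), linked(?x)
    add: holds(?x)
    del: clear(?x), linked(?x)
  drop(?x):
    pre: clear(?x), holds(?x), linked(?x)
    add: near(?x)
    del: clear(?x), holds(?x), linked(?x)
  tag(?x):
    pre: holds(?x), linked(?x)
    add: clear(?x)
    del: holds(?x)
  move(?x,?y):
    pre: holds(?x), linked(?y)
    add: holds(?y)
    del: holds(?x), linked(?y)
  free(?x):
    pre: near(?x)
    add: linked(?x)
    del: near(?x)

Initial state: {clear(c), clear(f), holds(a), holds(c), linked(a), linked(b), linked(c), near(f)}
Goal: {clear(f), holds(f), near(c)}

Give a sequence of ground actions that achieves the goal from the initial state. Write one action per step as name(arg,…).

1. drop(c)  →  {clear(f), holds(a), linked(a), linked(b), near(c), near(f)}
2. free(f)  →  {clear(f), holds(a), linked(a), linked(b), linked(f), near(c)}
3. move(a,f)  →  {clear(f), holds(f), linked(a), linked(b), near(c)}

drop(c); free(f); move(a,f)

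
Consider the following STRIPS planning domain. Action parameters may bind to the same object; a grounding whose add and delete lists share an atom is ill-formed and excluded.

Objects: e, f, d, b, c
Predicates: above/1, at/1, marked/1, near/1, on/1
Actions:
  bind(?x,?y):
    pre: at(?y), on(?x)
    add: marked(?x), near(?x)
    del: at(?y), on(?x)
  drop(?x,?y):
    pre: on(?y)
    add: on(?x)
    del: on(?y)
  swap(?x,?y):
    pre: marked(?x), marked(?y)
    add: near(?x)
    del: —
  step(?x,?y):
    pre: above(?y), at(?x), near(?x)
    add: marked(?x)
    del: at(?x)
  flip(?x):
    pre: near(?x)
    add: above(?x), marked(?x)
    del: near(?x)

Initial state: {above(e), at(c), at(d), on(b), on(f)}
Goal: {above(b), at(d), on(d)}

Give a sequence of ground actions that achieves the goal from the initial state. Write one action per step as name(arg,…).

1. bind(b,c)  →  {above(e), at(d), marked(b), near(b), on(f)}
2. drop(d,f)  →  {above(e), at(d), marked(b), near(b), on(d)}
3. flip(b)  →  {above(b), above(e), at(d), marked(b), on(d)}

bind(b,c); drop(d,f); flip(b)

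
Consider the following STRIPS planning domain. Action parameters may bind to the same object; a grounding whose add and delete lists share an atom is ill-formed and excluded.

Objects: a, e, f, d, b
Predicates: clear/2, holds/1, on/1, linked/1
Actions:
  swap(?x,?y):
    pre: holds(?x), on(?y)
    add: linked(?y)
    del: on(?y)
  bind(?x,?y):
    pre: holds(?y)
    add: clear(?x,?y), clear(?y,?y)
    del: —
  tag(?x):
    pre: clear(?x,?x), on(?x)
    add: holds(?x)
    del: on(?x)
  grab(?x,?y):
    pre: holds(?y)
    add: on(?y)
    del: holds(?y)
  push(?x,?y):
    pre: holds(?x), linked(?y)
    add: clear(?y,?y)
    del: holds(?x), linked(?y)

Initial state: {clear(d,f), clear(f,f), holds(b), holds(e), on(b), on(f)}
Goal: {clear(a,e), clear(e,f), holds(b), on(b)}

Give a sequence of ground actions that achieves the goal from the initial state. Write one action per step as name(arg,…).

bind(a,e); tag(f); bind(e,f)

1. bind(a,e)  →  {clear(a,e), clear(d,f), clear(e,e), clear(f,f), holds(b), holds(e), on(b), on(f)}
2. tag(f)  →  {clear(a,e), clear(d,f), clear(e,e), clear(f,f), holds(b), holds(e), holds(f), on(b)}
3. bind(e,f)  →  {clear(a,e), clear(d,f), clear(e,e), clear(e,f), clear(f,f), holds(b), holds(e), holds(f), on(b)}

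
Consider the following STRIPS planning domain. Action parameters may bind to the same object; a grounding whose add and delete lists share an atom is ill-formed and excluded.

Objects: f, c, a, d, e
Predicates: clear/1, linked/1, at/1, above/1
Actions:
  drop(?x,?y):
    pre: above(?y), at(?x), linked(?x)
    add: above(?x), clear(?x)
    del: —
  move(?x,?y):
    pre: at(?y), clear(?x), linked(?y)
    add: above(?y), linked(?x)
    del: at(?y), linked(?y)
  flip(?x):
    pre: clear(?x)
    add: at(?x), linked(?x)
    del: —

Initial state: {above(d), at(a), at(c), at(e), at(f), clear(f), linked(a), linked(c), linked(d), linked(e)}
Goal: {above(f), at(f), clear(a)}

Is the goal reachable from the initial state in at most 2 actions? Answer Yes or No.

No

1. drop(a,d)  →  {above(a), above(d), at(a), at(c), at(e), at(f), clear(a), clear(f), linked(a), linked(c), linked(d), linked(e)}
2. move(f,c)  →  {above(a), above(c), above(d), at(a), at(e), at(f), clear(a), clear(f), linked(a), linked(d), linked(e), linked(f)}
3. drop(f,c)  →  {above(a), above(c), above(d), above(f), at(a), at(e), at(f), clear(a), clear(f), linked(a), linked(d), linked(e), linked(f)}
optimal plan length = 3; 3 > 2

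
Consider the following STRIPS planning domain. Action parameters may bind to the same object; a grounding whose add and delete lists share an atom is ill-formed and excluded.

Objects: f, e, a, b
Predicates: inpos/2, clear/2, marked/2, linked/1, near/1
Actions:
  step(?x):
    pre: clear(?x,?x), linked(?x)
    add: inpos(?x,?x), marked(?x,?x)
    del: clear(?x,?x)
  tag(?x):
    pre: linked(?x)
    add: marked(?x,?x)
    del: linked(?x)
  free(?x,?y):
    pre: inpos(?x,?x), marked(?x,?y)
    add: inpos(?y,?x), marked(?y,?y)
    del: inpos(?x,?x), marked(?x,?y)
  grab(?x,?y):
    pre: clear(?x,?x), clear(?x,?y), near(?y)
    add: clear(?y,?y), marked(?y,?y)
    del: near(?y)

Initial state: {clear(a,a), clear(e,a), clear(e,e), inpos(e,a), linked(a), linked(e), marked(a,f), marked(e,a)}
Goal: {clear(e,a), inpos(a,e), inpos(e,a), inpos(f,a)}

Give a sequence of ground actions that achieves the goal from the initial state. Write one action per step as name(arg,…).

1. step(e)  →  {clear(a,a), clear(e,a), inpos(e,a), inpos(e,e), linked(a), linked(e), marked(a,f), marked(e,a), marked(e,e)}
2. step(a)  →  {clear(e,a), inpos(a,a), inpos(e,a), inpos(e,e), linked(a), linked(e), marked(a,a), marked(a,f), marked(e,a), marked(e,e)}
3. free(e,a)  →  {clear(e,a), inpos(a,a), inpos(a,e), inpos(e,a), linked(a), linked(e), marked(a,a), marked(a,f), marked(e,e)}
4. free(a,f)  →  {clear(e,a), inpos(a,e), inpos(e,a), inpos(f,a), linked(a), linked(e), marked(a,a), marked(e,e), marked(f,f)}

step(e); step(a); free(e,a); free(a,f)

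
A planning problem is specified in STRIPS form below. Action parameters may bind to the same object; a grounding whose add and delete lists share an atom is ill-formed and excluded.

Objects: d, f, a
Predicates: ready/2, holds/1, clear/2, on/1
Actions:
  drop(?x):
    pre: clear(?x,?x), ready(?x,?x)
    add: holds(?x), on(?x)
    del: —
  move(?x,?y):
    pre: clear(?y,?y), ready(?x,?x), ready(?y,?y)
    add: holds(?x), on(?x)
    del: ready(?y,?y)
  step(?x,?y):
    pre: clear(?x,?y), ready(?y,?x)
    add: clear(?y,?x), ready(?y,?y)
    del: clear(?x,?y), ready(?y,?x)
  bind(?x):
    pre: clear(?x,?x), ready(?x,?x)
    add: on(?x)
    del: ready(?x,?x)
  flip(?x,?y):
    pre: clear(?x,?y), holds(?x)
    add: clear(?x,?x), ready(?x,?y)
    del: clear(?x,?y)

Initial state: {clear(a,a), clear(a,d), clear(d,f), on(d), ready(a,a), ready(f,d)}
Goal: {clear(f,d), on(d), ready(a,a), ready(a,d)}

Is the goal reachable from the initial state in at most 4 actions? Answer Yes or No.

Yes

1. drop(a)  →  {clear(a,a), clear(a,d), clear(d,f), holds(a), on(a), on(d), ready(a,a), ready(f,d)}
2. step(d,f)  →  {clear(a,a), clear(a,d), clear(f,d), holds(a), on(a), on(d), ready(a,a), ready(f,f)}
3. flip(a,d)  →  {clear(a,a), clear(f,d), holds(a), on(a), on(d), ready(a,a), ready(a,d), ready(f,f)}
optimal plan length = 3; 3 ≤ 4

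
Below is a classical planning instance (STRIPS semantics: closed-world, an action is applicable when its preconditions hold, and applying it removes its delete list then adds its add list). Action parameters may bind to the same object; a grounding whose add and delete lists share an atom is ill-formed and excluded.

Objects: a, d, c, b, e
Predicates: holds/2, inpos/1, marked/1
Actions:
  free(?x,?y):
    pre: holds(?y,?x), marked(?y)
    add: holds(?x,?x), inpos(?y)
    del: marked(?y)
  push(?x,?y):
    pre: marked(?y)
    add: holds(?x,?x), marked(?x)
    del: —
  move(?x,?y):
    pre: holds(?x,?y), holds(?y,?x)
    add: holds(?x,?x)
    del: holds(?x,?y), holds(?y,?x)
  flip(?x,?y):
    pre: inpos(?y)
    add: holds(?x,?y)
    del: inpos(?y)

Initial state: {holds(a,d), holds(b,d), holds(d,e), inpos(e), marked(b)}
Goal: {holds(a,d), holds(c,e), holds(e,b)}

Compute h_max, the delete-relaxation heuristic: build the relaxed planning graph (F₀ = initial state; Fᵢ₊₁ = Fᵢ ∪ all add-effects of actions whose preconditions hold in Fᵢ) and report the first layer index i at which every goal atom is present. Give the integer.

2

F0 = init (5 atoms)
F1 = F0 ∪ {holds(a,a), holds(a,e), holds(b,b), holds(b,e), holds(c,c), holds(c,e), holds(d,d), holds(e,e), inpos(b), marked(a), marked(c), marked(d), marked(e)}  (18 atoms)
F2 = F1 ∪ {holds(a,b), holds(c,b), holds(d,b), holds(e,b), inpos(a), inpos(c), inpos(d)}  (25 atoms)
goal ⊆ F2  ⇒  h_max = 2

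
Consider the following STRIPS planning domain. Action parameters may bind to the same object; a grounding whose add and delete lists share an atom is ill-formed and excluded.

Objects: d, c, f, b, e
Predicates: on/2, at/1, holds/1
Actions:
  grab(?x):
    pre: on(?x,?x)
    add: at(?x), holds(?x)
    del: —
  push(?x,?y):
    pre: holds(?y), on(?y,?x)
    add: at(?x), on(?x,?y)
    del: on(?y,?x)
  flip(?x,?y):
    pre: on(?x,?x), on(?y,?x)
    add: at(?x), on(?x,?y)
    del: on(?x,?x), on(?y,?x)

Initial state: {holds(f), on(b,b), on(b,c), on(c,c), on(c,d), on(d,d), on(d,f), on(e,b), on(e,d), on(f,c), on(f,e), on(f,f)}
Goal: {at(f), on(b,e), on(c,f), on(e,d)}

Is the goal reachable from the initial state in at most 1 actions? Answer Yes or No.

No

1. grab(f)  →  {at(f), holds(f), on(b,b), on(b,c), on(c,c), on(c,d), on(d,d), on(d,f), on(e,b), on(e,d), on(f,c), on(f,e), on(f,f)}
2. push(c,f)  →  {at(c), at(f), holds(f), on(b,b), on(b,c), on(c,c), on(c,d), on(c,f), on(d,d), on(d,f), on(e,b), on(e,d), on(f,e), on(f,f)}
3. flip(b,e)  →  {at(b), at(c), at(f), holds(f), on(b,c), on(b,e), on(c,c), on(c,d), on(c,f), on(d,d), on(d,f), on(e,d), on(f,e), on(f,f)}
optimal plan length = 3; 3 > 1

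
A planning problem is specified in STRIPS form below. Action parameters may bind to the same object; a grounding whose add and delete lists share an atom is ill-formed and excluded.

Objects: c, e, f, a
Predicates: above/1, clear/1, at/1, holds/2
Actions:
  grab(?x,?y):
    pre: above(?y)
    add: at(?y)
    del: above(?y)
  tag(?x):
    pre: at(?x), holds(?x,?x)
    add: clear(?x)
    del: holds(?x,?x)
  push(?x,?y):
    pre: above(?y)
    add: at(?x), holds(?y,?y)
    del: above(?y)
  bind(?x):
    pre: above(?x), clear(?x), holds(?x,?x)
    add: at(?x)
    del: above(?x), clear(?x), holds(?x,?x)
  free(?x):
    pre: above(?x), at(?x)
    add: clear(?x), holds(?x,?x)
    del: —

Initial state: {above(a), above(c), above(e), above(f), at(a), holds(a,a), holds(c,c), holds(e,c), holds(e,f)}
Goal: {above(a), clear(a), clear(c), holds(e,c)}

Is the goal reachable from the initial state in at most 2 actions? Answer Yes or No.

No

1. grab(c,c)  →  {above(a), above(e), above(f), at(a), at(c), holds(a,a), holds(c,c), holds(e,c), holds(e,f)}
2. tag(c)  →  {above(a), above(e), above(f), at(a), at(c), clear(c), holds(a,a), holds(e,c), holds(e,f)}
3. tag(a)  →  {above(a), above(e), above(f), at(a), at(c), clear(a), clear(c), holds(e,c), holds(e,f)}
optimal plan length = 3; 3 > 2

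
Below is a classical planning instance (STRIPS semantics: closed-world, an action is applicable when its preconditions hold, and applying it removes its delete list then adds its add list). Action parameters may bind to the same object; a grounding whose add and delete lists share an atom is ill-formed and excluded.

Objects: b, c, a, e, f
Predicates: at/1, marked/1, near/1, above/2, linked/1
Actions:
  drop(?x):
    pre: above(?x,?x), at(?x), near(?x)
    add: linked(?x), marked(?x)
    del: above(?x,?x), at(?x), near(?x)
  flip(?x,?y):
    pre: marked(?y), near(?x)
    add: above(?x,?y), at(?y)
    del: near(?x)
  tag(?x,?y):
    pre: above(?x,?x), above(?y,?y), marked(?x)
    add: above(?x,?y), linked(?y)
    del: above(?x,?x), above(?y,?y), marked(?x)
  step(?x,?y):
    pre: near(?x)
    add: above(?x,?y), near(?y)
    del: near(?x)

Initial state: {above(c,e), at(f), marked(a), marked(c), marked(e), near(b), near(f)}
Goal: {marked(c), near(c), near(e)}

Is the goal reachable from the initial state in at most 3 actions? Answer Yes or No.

Yes

1. step(b,c)  →  {above(b,c), above(c,e), at(f), marked(a), marked(c), marked(e), near(c), near(f)}
2. step(f,e)  →  {above(b,c), above(c,e), above(f,e), at(f), marked(a), marked(c), marked(e), near(c), near(e)}
optimal plan length = 2; 2 ≤ 3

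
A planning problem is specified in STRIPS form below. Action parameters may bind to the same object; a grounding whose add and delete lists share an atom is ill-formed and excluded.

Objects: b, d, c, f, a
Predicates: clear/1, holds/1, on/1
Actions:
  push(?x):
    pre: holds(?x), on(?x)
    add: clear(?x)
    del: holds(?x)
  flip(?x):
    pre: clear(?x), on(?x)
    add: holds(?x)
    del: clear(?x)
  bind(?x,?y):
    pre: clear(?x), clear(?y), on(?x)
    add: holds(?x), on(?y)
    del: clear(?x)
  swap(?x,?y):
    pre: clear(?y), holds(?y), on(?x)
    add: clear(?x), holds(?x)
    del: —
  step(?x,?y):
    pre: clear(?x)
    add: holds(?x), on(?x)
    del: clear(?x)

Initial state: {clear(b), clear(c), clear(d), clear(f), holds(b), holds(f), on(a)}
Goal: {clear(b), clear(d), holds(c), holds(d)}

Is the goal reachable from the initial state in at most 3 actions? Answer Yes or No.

Yes

1. step(d,b)  →  {clear(b), clear(c), clear(f), holds(b), holds(d), holds(f), on(a), on(d)}
2. swap(d,b)  →  {clear(b), clear(c), clear(d), clear(f), holds(b), holds(d), holds(f), on(a), on(d)}
3. step(c,b)  →  {clear(b), clear(d), clear(f), holds(b), holds(c), holds(d), holds(f), on(a), on(c), on(d)}
optimal plan length = 3; 3 ≤ 3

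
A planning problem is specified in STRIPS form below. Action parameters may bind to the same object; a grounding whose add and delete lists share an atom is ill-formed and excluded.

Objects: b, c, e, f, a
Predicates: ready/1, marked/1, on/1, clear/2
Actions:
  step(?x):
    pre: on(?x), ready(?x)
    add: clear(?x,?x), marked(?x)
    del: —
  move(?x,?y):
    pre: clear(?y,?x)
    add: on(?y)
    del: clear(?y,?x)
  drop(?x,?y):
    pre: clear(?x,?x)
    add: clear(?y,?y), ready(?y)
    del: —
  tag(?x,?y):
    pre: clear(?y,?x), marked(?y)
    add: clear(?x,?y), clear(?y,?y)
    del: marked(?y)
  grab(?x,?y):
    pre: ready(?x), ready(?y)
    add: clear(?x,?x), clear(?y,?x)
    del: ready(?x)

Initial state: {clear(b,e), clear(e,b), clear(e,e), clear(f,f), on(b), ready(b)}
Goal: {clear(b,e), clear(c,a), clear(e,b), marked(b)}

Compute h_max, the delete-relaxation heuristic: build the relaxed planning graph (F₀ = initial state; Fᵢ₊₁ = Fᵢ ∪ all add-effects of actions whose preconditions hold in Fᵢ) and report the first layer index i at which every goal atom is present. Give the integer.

2

F0 = init (6 atoms)
F1 = F0 ∪ {clear(a,a), clear(b,b), clear(c,c), marked(b), on(e), on(f), ready(a), ready(c), ready(e), ready(f)}  (16 atoms)
F2 = F1 ∪ {clear(a,b), clear(a,c), clear(a,e), clear(a,f), clear(b,a), clear(b,c), clear(b,f), clear(c,a), clear(c,b), clear(c,e), clear(c,f), clear(e,a), clear(e,c), clear(e,f), clear(f,a), clear(f,b), clear(f,c), clear(f,e), marked(e), marked(f), on(a), on(c)}  (38 atoms)
goal ⊆ F2  ⇒  h_max = 2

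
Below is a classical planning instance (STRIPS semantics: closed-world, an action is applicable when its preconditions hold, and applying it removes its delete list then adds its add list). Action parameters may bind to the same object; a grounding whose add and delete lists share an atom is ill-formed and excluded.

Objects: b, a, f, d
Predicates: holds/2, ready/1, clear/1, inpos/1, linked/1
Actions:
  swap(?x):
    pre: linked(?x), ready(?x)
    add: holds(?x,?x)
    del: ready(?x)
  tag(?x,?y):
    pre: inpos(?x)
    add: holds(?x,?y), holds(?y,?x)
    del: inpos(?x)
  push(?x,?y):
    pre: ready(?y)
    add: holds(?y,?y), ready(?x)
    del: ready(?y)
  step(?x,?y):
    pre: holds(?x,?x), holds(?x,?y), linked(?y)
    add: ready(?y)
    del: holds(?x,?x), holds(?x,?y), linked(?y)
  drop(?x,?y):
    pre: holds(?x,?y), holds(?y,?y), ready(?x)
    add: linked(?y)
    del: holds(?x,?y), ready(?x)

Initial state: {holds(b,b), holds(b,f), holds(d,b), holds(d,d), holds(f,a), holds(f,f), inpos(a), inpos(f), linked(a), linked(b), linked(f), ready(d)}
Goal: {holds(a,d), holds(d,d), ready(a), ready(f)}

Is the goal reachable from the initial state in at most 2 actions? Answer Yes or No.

1. tag(a,d)  →  {holds(a,d), holds(b,b), holds(b,f), holds(d,a), holds(d,b), holds(d,d), holds(f,a), holds(f,f), inpos(f), linked(a), linked(b), linked(f), ready(d)}
2. push(a,d)  →  {holds(a,d), holds(b,b), holds(b,f), holds(d,a), holds(d,b), holds(d,d), holds(f,a), holds(f,f), inpos(f), linked(a), linked(b), linked(f), ready(a)}
3. step(b,f)  →  {holds(a,d), holds(d,a), holds(d,b), holds(d,d), holds(f,a), holds(f,f), inpos(f), linked(a), linked(b), ready(a), ready(f)}
optimal plan length = 3; 3 > 2

No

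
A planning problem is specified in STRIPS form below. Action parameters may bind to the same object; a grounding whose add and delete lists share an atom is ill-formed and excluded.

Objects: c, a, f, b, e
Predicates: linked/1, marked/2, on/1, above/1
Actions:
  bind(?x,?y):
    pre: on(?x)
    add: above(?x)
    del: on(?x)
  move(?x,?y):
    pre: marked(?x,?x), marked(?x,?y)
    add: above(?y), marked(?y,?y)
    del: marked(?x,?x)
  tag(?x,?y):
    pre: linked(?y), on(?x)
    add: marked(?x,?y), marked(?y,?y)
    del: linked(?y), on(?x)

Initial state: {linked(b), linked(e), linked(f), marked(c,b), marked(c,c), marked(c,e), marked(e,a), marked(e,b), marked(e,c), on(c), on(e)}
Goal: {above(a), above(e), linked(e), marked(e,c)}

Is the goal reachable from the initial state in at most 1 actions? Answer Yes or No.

No

1. move(c,e)  →  {above(e), linked(b), linked(e), linked(f), marked(c,b), marked(c,e), marked(e,a), marked(e,b), marked(e,c), marked(e,e), on(c), on(e)}
2. move(e,a)  →  {above(a), above(e), linked(b), linked(e), linked(f), marked(a,a), marked(c,b), marked(c,e), marked(e,a), marked(e,b), marked(e,c), on(c), on(e)}
optimal plan length = 2; 2 > 1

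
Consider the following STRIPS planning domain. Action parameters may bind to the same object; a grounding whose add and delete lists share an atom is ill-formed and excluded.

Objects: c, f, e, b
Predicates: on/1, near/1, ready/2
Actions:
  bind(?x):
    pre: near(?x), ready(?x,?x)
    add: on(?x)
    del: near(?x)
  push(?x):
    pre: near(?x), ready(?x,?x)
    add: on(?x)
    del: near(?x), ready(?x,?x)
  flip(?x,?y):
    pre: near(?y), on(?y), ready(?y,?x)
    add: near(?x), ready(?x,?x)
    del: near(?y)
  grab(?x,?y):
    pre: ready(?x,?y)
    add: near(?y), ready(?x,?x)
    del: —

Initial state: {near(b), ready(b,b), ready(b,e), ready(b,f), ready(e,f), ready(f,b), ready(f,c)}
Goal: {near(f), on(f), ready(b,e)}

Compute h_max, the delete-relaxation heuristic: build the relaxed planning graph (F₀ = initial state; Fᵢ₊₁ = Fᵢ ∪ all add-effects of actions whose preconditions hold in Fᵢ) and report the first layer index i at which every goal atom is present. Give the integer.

F0 = init (7 atoms)
F1 = F0 ∪ {near(c), near(e), near(f), on(b), ready(e,e), ready(f,f)}  (13 atoms)
F2 = F1 ∪ {on(e), on(f)}  (15 atoms)
goal ⊆ F2  ⇒  h_max = 2

2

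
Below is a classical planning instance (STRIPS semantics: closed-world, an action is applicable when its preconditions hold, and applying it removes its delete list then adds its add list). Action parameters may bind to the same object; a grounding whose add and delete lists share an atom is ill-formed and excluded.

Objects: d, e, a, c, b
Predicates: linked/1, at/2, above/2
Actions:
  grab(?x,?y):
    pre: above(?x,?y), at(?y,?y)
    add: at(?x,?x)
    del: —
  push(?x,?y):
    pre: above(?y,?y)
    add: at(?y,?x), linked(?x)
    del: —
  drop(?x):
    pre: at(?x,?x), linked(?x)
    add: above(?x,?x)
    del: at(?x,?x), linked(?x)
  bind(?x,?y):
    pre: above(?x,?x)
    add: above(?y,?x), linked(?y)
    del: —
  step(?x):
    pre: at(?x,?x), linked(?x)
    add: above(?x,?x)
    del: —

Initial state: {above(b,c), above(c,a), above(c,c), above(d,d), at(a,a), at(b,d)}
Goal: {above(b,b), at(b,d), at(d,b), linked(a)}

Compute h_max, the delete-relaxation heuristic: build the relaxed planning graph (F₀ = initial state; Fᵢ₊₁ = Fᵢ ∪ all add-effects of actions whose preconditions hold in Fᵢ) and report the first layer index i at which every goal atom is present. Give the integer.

F0 = init (6 atoms)
F1 = F0 ∪ {above(a,c), above(a,d), above(b,d), above(c,d), above(d,c), above(e,c), above(e,d), at(c,a), at(c,b), at(c,c), at(c,d), at(c,e), at(d,a), at(d,b), at(d,c), at(d,d), at(d,e), linked(a), linked(b), linked(c), linked(d), linked(e)}  (28 atoms)
F2 = F1 ∪ {above(a,a), at(b,b), at(e,e)}  (31 atoms)
F3 = F2 ∪ {above(b,a), above(b,b), above(d,a), above(e,a), above(e,e), at(a,b), at(a,c), at(a,d), at(a,e)}  (40 atoms)
goal ⊆ F3  ⇒  h_max = 3

3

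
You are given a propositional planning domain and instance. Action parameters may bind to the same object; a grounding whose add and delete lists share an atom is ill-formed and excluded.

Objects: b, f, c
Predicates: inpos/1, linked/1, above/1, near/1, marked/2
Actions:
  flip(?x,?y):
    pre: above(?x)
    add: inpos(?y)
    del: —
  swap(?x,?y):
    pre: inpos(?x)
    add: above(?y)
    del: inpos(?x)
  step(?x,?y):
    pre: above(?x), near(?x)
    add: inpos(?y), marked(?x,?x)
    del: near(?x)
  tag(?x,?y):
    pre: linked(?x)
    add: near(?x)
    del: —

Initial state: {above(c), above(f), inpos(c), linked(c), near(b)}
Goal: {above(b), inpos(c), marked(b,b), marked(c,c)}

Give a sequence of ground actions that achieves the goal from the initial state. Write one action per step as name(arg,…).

1. swap(c,b)  →  {above(b), above(c), above(f), linked(c), near(b)}
2. step(b,b)  →  {above(b), above(c), above(f), inpos(b), linked(c), marked(b,b)}
3. tag(c,b)  →  {above(b), above(c), above(f), inpos(b), linked(c), marked(b,b), near(c)}
4. step(c,c)  →  {above(b), above(c), above(f), inpos(b), inpos(c), linked(c), marked(b,b), marked(c,c)}

swap(c,b); step(b,b); tag(c,b); step(c,c)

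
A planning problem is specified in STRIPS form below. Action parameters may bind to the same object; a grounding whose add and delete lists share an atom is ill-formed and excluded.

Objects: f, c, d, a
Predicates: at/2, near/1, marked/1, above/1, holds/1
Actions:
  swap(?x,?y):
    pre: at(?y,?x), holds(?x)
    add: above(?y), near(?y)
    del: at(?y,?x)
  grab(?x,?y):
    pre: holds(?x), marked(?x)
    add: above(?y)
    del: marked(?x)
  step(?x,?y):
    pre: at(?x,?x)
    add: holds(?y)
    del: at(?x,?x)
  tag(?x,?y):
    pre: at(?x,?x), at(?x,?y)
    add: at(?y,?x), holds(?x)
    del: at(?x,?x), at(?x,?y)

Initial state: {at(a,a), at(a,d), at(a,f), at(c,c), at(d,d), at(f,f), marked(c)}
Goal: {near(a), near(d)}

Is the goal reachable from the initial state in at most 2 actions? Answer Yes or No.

1. step(f,d)  →  {at(a,a), at(a,d), at(a,f), at(c,c), at(d,d), holds(d), marked(c)}
2. swap(d,d)  →  {above(d), at(a,a), at(a,d), at(a,f), at(c,c), holds(d), marked(c), near(d)}
3. swap(d,a)  →  {above(a), above(d), at(a,a), at(a,f), at(c,c), holds(d), marked(c), near(a), near(d)}
optimal plan length = 3; 3 > 2

No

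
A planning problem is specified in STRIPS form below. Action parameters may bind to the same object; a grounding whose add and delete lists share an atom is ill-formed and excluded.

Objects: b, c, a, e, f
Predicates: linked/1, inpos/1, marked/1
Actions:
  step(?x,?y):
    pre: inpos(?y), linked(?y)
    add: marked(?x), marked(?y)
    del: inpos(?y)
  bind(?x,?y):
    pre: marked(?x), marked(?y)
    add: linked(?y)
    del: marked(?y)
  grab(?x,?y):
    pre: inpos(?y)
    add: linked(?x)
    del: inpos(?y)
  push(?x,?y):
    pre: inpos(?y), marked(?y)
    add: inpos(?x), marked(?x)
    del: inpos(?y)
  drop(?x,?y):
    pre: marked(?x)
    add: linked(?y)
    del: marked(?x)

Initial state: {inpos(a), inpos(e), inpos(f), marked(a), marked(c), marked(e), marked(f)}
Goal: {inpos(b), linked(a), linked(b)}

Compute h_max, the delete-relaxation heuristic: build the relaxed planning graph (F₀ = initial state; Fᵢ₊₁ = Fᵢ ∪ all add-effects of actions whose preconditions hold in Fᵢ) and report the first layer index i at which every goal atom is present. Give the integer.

1

F0 = init (7 atoms)
F1 = F0 ∪ {inpos(b), inpos(c), linked(a), linked(b), linked(c), linked(e), linked(f), marked(b)}  (15 atoms)
goal ⊆ F1  ⇒  h_max = 1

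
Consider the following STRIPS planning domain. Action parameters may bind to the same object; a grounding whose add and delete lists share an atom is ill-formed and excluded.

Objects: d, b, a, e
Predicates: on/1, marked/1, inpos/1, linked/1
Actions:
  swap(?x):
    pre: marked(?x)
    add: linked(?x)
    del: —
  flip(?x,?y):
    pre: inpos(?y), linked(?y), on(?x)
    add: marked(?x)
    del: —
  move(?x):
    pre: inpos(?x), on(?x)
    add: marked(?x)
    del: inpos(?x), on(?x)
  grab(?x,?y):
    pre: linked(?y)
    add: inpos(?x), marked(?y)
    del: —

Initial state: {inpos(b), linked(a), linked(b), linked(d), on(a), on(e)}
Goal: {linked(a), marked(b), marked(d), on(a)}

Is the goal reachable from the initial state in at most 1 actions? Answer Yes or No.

No

1. grab(d,d)  →  {inpos(b), inpos(d), linked(a), linked(b), linked(d), marked(d), on(a), on(e)}
2. grab(d,b)  →  {inpos(b), inpos(d), linked(a), linked(b), linked(d), marked(b), marked(d), on(a), on(e)}
optimal plan length = 2; 2 > 1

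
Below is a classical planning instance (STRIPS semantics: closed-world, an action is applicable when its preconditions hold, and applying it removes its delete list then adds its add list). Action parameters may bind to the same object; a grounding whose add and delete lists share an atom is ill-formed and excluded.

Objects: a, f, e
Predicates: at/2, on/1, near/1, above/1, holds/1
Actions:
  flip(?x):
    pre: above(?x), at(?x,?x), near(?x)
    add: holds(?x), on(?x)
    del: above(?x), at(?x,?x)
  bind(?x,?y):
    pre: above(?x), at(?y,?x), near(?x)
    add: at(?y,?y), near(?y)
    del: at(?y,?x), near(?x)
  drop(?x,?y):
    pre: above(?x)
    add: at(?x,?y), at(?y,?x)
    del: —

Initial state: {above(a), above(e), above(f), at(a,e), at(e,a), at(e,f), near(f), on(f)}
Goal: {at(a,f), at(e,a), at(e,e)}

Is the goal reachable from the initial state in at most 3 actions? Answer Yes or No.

1. bind(f,e)  →  {above(a), above(e), above(f), at(a,e), at(e,a), at(e,e), near(e), on(f)}
2. drop(a,f)  →  {above(a), above(e), above(f), at(a,e), at(a,f), at(e,a), at(e,e), at(f,a), near(e), on(f)}
optimal plan length = 2; 2 ≤ 3

Yes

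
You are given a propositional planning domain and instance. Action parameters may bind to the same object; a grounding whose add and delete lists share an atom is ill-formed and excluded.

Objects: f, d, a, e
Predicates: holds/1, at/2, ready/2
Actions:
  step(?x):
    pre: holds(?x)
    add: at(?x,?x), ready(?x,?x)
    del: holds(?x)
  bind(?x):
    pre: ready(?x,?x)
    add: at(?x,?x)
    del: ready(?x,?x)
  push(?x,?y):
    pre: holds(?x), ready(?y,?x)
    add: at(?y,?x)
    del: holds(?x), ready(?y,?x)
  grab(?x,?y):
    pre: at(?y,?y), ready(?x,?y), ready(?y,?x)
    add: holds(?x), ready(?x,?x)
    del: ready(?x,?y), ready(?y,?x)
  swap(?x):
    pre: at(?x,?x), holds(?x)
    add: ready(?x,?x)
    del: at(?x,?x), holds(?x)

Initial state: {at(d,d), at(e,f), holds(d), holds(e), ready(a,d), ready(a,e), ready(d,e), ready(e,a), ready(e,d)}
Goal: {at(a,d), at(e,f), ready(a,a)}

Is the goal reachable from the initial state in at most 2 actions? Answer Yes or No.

1. step(e)  →  {at(d,d), at(e,e), at(e,f), holds(d), ready(a,d), ready(a,e), ready(d,e), ready(e,a), ready(e,d), ready(e,e)}
2. push(d,a)  →  {at(a,d), at(d,d), at(e,e), at(e,f), ready(a,e), ready(d,e), ready(e,a), ready(e,d), ready(e,e)}
3. grab(a,e)  →  {at(a,d), at(d,d), at(e,e), at(e,f), holds(a), ready(a,a), ready(d,e), ready(e,d), ready(e,e)}
optimal plan length = 3; 3 > 2

No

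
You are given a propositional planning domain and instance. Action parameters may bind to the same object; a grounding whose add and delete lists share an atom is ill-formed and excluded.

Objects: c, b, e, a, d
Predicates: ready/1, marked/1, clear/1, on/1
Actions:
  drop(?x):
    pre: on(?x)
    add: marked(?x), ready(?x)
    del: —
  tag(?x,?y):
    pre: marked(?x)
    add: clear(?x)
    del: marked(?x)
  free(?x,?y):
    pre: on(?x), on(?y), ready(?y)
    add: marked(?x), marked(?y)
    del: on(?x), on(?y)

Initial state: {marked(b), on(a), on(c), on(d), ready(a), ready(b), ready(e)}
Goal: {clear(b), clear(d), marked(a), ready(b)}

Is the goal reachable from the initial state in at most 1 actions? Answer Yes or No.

1. tag(b,c)  →  {clear(b), on(a), on(c), on(d), ready(a), ready(b), ready(e)}
2. free(d,a)  →  {clear(b), marked(a), marked(d), on(c), ready(a), ready(b), ready(e)}
3. tag(d,c)  →  {clear(b), clear(d), marked(a), on(c), ready(a), ready(b), ready(e)}
optimal plan length = 3; 3 > 1

No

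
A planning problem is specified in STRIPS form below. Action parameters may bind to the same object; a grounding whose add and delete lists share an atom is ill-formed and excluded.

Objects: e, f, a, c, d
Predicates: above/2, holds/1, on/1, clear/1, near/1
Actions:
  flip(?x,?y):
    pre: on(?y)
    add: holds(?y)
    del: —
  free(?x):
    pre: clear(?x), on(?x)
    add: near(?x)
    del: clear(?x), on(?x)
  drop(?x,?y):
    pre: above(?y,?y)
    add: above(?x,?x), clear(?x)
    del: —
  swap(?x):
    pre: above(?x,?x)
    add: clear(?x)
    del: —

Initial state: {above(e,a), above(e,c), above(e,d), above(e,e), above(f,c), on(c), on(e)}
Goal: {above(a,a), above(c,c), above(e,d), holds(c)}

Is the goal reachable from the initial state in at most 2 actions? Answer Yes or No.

No

1. flip(e,c)  →  {above(e,a), above(e,c), above(e,d), above(e,e), above(f,c), holds(c), on(c), on(e)}
2. drop(a,e)  →  {above(a,a), above(e,a), above(e,c), above(e,d), above(e,e), above(f,c), clear(a), holds(c), on(c), on(e)}
3. drop(c,e)  →  {above(a,a), above(c,c), above(e,a), above(e,c), above(e,d), above(e,e), above(f,c), clear(a), clear(c), holds(c), on(c), on(e)}
optimal plan length = 3; 3 > 2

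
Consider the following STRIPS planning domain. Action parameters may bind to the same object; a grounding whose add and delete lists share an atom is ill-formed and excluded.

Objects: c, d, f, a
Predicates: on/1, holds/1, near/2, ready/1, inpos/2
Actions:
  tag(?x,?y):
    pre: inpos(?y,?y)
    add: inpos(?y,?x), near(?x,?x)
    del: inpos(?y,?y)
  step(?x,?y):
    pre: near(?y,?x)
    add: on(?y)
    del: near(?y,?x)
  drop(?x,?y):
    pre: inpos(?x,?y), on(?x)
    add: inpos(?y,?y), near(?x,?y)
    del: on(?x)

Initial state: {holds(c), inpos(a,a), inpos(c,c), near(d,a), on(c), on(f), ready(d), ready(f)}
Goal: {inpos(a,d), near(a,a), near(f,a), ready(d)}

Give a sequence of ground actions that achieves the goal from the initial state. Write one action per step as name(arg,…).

tag(d,a); tag(f,c); drop(c,f); tag(a,f); drop(f,a)

1. tag(d,a)  →  {holds(c), inpos(a,d), inpos(c,c), near(d,a), near(d,d), on(c), on(f), ready(d), ready(f)}
2. tag(f,c)  →  {holds(c), inpos(a,d), inpos(c,f), near(d,a), near(d,d), near(f,f), on(c), on(f), ready(d), ready(f)}
3. drop(c,f)  →  {holds(c), inpos(a,d), inpos(c,f), inpos(f,f), near(c,f), near(d,a), near(d,d), near(f,f), on(f), ready(d), ready(f)}
4. tag(a,f)  →  {holds(c), inpos(a,d), inpos(c,f), inpos(f,a), near(a,a), near(c,f), near(d,a), near(d,d), near(f,f), on(f), ready(d), ready(f)}
5. drop(f,a)  →  {holds(c), inpos(a,a), inpos(a,d), inpos(c,f), inpos(f,a), near(a,a), near(c,f), near(d,a), near(d,d), near(f,a), near(f,f), ready(d), ready(f)}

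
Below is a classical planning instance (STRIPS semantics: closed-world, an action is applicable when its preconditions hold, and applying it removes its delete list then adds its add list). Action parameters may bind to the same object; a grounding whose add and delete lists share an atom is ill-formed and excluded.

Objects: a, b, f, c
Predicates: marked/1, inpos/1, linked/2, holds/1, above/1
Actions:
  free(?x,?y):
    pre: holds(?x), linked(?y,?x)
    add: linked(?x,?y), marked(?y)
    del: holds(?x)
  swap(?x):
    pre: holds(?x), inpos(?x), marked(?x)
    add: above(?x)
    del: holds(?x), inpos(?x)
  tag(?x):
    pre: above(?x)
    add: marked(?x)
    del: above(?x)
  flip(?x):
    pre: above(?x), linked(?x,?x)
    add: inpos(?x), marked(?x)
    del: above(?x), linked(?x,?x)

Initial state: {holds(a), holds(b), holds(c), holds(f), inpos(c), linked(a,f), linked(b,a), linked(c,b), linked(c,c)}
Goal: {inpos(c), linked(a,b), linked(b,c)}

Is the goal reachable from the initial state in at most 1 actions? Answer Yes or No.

No

1. free(a,b)  →  {holds(b), holds(c), holds(f), inpos(c), linked(a,b), linked(a,f), linked(b,a), linked(c,b), linked(c,c), marked(b)}
2. free(b,c)  →  {holds(c), holds(f), inpos(c), linked(a,b), linked(a,f), linked(b,a), linked(b,c), linked(c,b), linked(c,c), marked(b), marked(c)}
optimal plan length = 2; 2 > 1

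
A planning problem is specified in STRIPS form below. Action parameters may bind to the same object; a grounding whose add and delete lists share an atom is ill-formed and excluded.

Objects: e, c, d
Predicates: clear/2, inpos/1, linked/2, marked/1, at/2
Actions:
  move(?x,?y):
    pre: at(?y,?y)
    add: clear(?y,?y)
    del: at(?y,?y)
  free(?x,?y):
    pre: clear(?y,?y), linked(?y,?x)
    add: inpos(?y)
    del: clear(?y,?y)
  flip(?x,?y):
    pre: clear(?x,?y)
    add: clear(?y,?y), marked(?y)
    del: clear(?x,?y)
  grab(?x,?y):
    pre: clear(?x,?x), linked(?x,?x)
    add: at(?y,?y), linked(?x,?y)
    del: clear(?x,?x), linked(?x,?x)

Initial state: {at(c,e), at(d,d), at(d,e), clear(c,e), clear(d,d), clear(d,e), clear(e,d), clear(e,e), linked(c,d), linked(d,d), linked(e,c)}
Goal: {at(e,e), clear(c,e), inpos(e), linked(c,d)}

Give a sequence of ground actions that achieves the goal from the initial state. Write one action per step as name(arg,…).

1. free(c,e)  →  {at(c,e), at(d,d), at(d,e), clear(c,e), clear(d,d), clear(d,e), clear(e,d), inpos(e), linked(c,d), linked(d,d), linked(e,c)}
2. grab(d,e)  →  {at(c,e), at(d,d), at(d,e), at(e,e), clear(c,e), clear(d,e), clear(e,d), inpos(e), linked(c,d), linked(d,e), linked(e,c)}

free(c,e); grab(d,e)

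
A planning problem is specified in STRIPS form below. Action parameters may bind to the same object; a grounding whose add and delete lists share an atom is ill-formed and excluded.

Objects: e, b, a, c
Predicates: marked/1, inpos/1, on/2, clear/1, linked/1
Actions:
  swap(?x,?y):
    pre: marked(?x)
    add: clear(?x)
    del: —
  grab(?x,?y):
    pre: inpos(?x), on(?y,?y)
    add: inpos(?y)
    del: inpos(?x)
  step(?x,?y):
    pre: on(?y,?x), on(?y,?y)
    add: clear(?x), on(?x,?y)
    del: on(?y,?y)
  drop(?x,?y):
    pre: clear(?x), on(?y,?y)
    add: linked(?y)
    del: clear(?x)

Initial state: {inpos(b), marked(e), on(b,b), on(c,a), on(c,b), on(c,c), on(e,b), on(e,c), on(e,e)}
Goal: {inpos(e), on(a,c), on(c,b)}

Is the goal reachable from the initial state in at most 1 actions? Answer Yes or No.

No

1. grab(b,e)  →  {inpos(e), marked(e), on(b,b), on(c,a), on(c,b), on(c,c), on(e,b), on(e,c), on(e,e)}
2. step(a,c)  →  {clear(a), inpos(e), marked(e), on(a,c), on(b,b), on(c,a), on(c,b), on(e,b), on(e,c), on(e,e)}
optimal plan length = 2; 2 > 1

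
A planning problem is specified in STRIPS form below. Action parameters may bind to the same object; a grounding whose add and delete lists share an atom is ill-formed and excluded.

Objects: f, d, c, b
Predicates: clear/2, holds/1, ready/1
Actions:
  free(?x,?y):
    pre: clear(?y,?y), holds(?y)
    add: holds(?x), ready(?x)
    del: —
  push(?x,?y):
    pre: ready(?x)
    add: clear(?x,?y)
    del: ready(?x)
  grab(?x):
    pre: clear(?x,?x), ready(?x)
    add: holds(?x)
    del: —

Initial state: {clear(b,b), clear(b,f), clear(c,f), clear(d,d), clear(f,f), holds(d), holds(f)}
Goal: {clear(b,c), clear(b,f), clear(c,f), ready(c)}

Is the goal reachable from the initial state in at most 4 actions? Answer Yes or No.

1. free(c,f)  →  {clear(b,b), clear(b,f), clear(c,f), clear(d,d), clear(f,f), holds(c), holds(d), holds(f), ready(c)}
2. free(b,f)  →  {clear(b,b), clear(b,f), clear(c,f), clear(d,d), clear(f,f), holds(b), holds(c), holds(d), holds(f), ready(b), ready(c)}
3. push(b,c)  →  {clear(b,b), clear(b,c), clear(b,f), clear(c,f), clear(d,d), clear(f,f), holds(b), holds(c), holds(d), holds(f), ready(c)}
optimal plan length = 3; 3 ≤ 4

Yes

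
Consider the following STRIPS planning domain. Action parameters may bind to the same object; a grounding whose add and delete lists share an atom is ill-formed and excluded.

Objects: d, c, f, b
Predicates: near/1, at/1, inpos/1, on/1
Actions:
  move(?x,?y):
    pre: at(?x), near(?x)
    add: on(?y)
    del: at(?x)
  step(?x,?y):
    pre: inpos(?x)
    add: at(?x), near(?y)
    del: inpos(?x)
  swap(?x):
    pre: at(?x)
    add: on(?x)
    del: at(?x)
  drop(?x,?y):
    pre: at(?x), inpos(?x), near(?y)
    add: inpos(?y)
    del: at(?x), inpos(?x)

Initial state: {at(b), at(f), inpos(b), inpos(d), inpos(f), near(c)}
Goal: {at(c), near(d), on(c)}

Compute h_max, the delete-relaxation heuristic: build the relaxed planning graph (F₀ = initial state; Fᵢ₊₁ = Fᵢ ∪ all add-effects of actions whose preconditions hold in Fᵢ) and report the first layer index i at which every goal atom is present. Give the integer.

2

F0 = init (6 atoms)
F1 = F0 ∪ {at(d), inpos(c), near(b), near(d), near(f), on(b), on(f)}  (13 atoms)
F2 = F1 ∪ {at(c), on(c), on(d)}  (16 atoms)
goal ⊆ F2  ⇒  h_max = 2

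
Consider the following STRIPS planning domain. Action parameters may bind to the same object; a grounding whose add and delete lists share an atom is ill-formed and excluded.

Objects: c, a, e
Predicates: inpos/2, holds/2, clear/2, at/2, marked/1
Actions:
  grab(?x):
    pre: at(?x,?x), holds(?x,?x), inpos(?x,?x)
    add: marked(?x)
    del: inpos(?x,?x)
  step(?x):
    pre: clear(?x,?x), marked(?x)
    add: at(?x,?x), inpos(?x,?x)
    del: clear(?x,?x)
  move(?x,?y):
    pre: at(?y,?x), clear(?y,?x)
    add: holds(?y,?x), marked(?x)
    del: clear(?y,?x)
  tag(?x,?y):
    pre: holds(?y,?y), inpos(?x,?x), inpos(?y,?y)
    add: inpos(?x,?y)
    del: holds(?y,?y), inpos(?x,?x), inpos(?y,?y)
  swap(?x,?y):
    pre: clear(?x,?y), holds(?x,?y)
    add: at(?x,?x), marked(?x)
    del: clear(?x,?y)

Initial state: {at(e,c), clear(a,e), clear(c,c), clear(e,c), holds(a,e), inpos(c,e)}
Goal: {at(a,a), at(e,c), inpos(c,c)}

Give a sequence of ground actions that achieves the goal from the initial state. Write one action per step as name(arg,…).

move(c,e); step(c); swap(a,e)

1. move(c,e)  →  {at(e,c), clear(a,e), clear(c,c), holds(a,e), holds(e,c), inpos(c,e), marked(c)}
2. step(c)  →  {at(c,c), at(e,c), clear(a,e), holds(a,e), holds(e,c), inpos(c,c), inpos(c,e), marked(c)}
3. swap(a,e)  →  {at(a,a), at(c,c), at(e,c), holds(a,e), holds(e,c), inpos(c,c), inpos(c,e), marked(a), marked(c)}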